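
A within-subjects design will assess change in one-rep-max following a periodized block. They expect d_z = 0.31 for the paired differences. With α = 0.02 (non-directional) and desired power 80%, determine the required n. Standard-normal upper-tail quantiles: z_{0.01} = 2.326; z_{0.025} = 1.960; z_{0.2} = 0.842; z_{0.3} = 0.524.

For a paired (one-sample on differences) test: n = ((z_{α/2} + z_β) / d)².
z_{α/2} + z_β = 2.326 + 0.842 = 3.168.
n = (3.168 / 0.31)² = 10.219² = 104.44.
Round up.

n = 105 pairs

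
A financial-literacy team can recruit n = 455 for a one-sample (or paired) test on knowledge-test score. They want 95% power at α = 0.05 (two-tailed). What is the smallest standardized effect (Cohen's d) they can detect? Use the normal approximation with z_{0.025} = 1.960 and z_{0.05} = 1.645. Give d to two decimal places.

d_min ≈ 0.17

For a single sample (or paired design) of n = 455: d_min = (z_{α/2} + z_β)/√n.
z-sum = 1.960 + 1.645 = 3.605.
d_min = 3.605 / √455 = 3.605 / 21.331 = 0.169.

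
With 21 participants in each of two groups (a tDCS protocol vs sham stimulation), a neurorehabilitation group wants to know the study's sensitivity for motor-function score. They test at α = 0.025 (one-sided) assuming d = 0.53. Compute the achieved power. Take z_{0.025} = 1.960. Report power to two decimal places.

For two equal groups, power = Φ(d·√(n/2) − z_{α}).
d·√(n/2) = 0.53 × √(21/2) = 0.53 × 3.240 = 1.717.
z_β = 1.717 − 1.960 = -0.243.
Power = Φ(-0.243) = 0.404.

power ≈ 0.40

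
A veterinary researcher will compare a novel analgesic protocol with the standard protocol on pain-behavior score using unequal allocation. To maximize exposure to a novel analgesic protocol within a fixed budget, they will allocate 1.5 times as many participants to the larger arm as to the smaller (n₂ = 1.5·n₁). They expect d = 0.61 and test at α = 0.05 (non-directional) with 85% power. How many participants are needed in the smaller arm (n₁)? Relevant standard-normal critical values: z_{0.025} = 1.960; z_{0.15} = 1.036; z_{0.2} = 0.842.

n₁ = 41

With allocation ratio k = n₂/n₁ = 1.5, Var(x̄₁−x̄₂) = σ²(1/n₁ + 1/(k·n₁)) = σ²·(k+1)/(k·n₁).
So n₁ = (1 + 1/k)·((z_{α/2} + z_β)/d)² = 1.667 × (2.996/0.61)².
n₁ = 1.667 × 24.12 = 40.2.
Round up: n₁ = 41, giving n₂ = ⌈1.5 × 41⌉ = ⌈61.5⌉ = 62.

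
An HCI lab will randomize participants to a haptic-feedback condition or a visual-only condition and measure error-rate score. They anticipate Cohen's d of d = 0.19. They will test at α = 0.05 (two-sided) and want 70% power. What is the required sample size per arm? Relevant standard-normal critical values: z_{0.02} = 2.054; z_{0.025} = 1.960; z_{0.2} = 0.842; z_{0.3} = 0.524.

n = 342 per group

For two independent groups with equal n: n = 2·((z_{α/2} + z_β) / d)².
z_{α/2} + z_β = 1.960 + 0.524 = 2.484.
n = 2 × (2.484 / 0.19)² = 2 × 13.074² = 2 × 170.92 = 341.8.
Round up to the next whole participant.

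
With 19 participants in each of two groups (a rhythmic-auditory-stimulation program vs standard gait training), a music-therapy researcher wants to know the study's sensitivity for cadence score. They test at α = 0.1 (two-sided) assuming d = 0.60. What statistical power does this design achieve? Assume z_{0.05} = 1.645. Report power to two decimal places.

power ≈ 0.58

For two equal groups, power = Φ(d·√(n/2) − z_{α/2}).
d·√(n/2) = 0.60 × √(19/2) = 0.60 × 3.082 = 1.849.
z_β = 1.849 − 1.645 = 0.204.
Power = Φ(0.204) = 0.581.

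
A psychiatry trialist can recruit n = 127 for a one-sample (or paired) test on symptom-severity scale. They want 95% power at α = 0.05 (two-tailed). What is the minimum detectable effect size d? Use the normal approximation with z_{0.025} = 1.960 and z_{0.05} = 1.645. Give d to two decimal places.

For a single sample (or paired design) of n = 127: d_min = (z_{α/2} + z_β)/√n.
z-sum = 1.960 + 1.645 = 3.605.
d_min = 3.605 / √127 = 3.605 / 11.269 = 0.320.

d_min ≈ 0.32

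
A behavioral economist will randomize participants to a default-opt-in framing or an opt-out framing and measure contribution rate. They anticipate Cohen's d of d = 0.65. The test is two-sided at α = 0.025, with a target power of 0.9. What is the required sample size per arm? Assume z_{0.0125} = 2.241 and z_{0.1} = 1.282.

For two independent groups with equal n: n = 2·((z_{α/2} + z_β) / d)².
z_{α/2} + z_β = 2.241 + 1.282 = 3.523.
n = 2 × (3.523 / 0.65)² = 2 × 5.420² = 2 × 29.38 = 58.8.
Round up to the next whole participant.

n = 59 per group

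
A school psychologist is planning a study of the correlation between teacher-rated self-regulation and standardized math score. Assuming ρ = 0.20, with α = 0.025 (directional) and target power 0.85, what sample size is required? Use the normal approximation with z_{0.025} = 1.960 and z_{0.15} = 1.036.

n = 222

Fisher's z: C = ½·ln((1+r)/(1−r)) = ½·ln(1.5000) = 0.2027.
n = ((z_{α} + z_β)/C)² + 3.
(1.960 + 1.036) / 0.2027 = 2.996 / 0.2027 = 14.780.
n = 14.780² + 3 = 218.46 + 3 = 221.5.
Round up.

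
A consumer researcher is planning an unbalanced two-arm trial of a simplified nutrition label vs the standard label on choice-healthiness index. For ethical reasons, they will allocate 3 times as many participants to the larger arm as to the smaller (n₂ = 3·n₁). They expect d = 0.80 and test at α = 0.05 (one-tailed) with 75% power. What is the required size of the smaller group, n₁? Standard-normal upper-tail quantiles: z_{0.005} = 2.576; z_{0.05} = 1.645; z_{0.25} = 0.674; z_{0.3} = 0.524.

With allocation ratio k = n₂/n₁ = 3, Var(x̄₁−x̄₂) = σ²(1/n₁ + 1/(k·n₁)) = σ²·(k+1)/(k·n₁).
So n₁ = (1 + 1/k)·((z_{α} + z_β)/d)² = 1.333 × (2.319/0.80)².
n₁ = 1.333 × 8.40 = 11.2.
Round up: n₁ = 12, giving n₂ = 3 × 12 = 36.

n₁ = 12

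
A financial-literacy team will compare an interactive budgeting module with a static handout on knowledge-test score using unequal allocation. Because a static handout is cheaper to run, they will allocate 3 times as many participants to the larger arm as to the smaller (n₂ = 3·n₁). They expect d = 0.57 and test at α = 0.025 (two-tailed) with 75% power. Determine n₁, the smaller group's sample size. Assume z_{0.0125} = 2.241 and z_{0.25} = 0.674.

With allocation ratio k = n₂/n₁ = 3, Var(x̄₁−x̄₂) = σ²(1/n₁ + 1/(k·n₁)) = σ²·(k+1)/(k·n₁).
So n₁ = (1 + 1/k)·((z_{α/2} + z_β)/d)² = 1.333 × (2.915/0.57)².
n₁ = 1.333 × 26.15 = 34.9.
Round up: n₁ = 35, giving n₂ = 3 × 35 = 105.

n₁ = 35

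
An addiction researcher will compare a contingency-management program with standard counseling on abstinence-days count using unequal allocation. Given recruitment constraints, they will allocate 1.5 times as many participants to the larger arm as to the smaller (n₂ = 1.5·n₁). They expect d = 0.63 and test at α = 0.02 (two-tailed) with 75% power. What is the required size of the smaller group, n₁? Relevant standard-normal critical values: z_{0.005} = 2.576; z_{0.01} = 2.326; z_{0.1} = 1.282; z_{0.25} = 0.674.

n₁ = 38

With allocation ratio k = n₂/n₁ = 1.5, Var(x̄₁−x̄₂) = σ²(1/n₁ + 1/(k·n₁)) = σ²·(k+1)/(k·n₁).
So n₁ = (1 + 1/k)·((z_{α/2} + z_β)/d)² = 1.667 × (3.000/0.63)².
n₁ = 1.667 × 22.68 = 37.8.
Round up: n₁ = 38, giving n₂ = 1.5 × 38 = 57.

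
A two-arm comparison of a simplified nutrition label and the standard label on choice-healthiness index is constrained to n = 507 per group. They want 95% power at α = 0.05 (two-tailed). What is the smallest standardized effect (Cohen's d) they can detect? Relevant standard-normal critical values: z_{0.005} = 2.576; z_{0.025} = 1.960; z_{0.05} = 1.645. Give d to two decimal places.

d_min ≈ 0.23

For two independent groups of n = 507 each: d_min = (z_{α/2} + z_β)·√(2/n).
z-sum = 1.960 + 1.645 = 3.605.
d_min = 3.605 × √(2/507) = 3.605 × 0.0628 = 0.226.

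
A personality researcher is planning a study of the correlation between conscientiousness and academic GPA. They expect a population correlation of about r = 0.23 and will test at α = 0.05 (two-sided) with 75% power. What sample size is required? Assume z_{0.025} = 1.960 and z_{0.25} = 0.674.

n = 130

Fisher's z: C = ½·ln((1+r)/(1−r)) = ½·ln(1.5974) = 0.2342.
n = ((z_{α/2} + z_β)/C)² + 3.
(1.960 + 0.674) / 0.2342 = 2.634 / 0.2342 = 11.247.
n = 11.247² + 3 = 126.49 + 3 = 129.5.
Round up.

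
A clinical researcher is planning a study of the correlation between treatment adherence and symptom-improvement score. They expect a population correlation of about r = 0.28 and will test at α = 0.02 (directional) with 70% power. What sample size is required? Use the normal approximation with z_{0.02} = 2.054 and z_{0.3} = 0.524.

Fisher's z: C = ½·ln((1+r)/(1−r)) = ½·ln(1.7778) = 0.2877.
n = ((z_{α} + z_β)/C)² + 3.
(2.054 + 0.524) / 0.2877 = 2.578 / 0.2877 = 8.961.
n = 8.961² + 3 = 80.29 + 3 = 83.3.
Round up.

n = 84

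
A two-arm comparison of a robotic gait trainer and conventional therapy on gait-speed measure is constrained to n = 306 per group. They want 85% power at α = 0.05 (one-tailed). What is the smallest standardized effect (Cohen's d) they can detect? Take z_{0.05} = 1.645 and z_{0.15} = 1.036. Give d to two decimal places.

d_min ≈ 0.22

For two independent groups of n = 306 each: d_min = (z_{α} + z_β)·√(2/n).
z-sum = 1.645 + 1.036 = 2.681.
d_min = 2.681 × √(2/306) = 2.681 × 0.0808 = 0.217.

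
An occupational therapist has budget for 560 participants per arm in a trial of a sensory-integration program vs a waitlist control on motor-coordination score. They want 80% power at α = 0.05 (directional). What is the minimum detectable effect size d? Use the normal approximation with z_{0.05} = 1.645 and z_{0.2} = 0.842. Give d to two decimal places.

For two independent groups of n = 560 each: d_min = (z_{α} + z_β)·√(2/n).
z-sum = 1.645 + 0.842 = 2.487.
d_min = 2.487 × √(2/560) = 2.487 × 0.0598 = 0.149.

d_min ≈ 0.15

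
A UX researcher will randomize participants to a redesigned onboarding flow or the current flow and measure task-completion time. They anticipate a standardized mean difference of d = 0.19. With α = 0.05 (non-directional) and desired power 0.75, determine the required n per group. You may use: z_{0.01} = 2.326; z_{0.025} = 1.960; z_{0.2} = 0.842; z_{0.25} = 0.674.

n = 385 per group

For two independent groups with equal n: n = 2·((z_{α/2} + z_β) / d)².
z_{α/2} + z_β = 1.960 + 0.674 = 2.634.
n = 2 × (2.634 / 0.19)² = 2 × 13.863² = 2 × 192.19 = 384.4.
Round up to the next whole participant.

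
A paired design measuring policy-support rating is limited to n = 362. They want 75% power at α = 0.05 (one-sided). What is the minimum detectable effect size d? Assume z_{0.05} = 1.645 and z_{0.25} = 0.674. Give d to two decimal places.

For a single sample (or paired design) of n = 362: d_min = (z_{α} + z_β)/√n.
z-sum = 1.645 + 0.674 = 2.319.
d_min = 2.319 / √362 = 2.319 / 19.026 = 0.122.

d_min ≈ 0.12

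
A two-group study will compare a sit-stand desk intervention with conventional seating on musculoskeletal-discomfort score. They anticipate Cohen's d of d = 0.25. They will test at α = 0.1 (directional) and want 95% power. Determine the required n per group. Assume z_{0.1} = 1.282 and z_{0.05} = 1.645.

For two independent groups with equal n: n = 2·((z_{α} + z_β) / d)².
z_{α} + z_β = 1.282 + 1.645 = 2.927.
n = 2 × (2.927 / 0.25)² = 2 × 11.708² = 2 × 137.08 = 274.2.
Round up to the next whole participant.

n = 275 per group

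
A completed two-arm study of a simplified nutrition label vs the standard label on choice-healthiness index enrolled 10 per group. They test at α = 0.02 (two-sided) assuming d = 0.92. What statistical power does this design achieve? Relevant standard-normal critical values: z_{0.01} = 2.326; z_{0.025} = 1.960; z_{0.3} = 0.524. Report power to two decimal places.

For two equal groups, power = Φ(d·√(n/2) − z_{α/2}).
d·√(n/2) = 0.92 × √(10/2) = 0.92 × 2.236 = 2.057.
z_β = 2.057 − 2.326 = -0.269.
Power = Φ(-0.269) = 0.394.

power ≈ 0.39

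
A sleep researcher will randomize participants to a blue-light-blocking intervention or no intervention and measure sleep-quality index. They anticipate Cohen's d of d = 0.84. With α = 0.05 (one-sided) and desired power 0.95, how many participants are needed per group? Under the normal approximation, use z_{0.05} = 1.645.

For two independent groups with equal n: n = 2·((z_{α} + z_β) / d)².
z_{α} + z_β = 1.645 + 1.645 = 3.290.
n = 2 × (3.290 / 0.84)² = 2 × 3.917² = 2 × 15.34 = 30.7.
Round up to the next whole participant.

n = 31 per group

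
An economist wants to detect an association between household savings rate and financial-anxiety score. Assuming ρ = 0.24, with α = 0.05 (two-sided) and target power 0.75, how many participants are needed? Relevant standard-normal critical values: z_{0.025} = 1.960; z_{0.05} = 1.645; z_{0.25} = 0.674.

n = 119

Fisher's z: C = ½·ln((1+r)/(1−r)) = ½·ln(1.6316) = 0.2448.
n = ((z_{α/2} + z_β)/C)² + 3.
(1.960 + 0.674) / 0.2448 = 2.634 / 0.2448 = 10.760.
n = 10.760² + 3 = 115.77 + 3 = 118.8.
Round up.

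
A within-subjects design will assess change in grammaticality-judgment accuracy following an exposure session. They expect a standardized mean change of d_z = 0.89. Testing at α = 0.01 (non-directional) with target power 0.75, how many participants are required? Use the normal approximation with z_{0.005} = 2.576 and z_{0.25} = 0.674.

For a paired (one-sample on differences) test: n = ((z_{α/2} + z_β) / d)².
z_{α/2} + z_β = 2.576 + 0.674 = 3.250.
n = (3.250 / 0.89)² = 3.652² = 13.33.
Round up.

n = 14 pairs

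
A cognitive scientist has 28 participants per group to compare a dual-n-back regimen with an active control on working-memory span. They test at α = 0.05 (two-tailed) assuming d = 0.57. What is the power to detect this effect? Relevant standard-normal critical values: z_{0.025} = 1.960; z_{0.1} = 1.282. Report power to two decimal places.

power ≈ 0.57

For two equal groups, power = Φ(d·√(n/2) − z_{α/2}).
d·√(n/2) = 0.57 × √(28/2) = 0.57 × 3.742 = 2.133.
z_β = 2.133 − 1.960 = 0.173.
Power = Φ(0.173) = 0.569.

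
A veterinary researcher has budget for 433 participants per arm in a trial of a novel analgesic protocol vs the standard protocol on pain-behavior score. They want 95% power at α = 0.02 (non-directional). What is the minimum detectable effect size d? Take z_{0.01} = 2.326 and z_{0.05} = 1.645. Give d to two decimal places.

For two independent groups of n = 433 each: d_min = (z_{α/2} + z_β)·√(2/n).
z-sum = 2.326 + 1.645 = 3.971.
d_min = 3.971 × √(2/433) = 3.971 × 0.0680 = 0.270.

d_min ≈ 0.27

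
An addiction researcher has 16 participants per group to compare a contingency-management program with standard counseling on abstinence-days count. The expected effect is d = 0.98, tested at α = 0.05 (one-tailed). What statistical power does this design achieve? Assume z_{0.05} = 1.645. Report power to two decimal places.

For two equal groups, power = Φ(d·√(n/2) − z_{α}).
d·√(n/2) = 0.98 × √(16/2) = 0.98 × 2.828 = 2.772.
z_β = 2.772 − 1.645 = 1.127.
Power = Φ(1.127) = 0.870.

power ≈ 0.87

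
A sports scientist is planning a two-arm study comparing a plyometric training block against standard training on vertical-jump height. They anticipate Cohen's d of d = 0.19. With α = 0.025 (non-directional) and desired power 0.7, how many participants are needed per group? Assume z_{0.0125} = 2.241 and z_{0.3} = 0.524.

For two independent groups with equal n: n = 2·((z_{α/2} + z_β) / d)².
z_{α/2} + z_β = 2.241 + 0.524 = 2.765.
n = 2 × (2.765 / 0.19)² = 2 × 14.553² = 2 × 211.78 = 423.6.
Round up to the next whole participant.

n = 424 per group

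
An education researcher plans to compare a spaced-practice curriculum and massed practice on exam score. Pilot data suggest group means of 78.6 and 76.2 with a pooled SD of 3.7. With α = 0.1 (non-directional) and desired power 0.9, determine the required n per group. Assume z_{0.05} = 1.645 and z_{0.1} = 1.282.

n = 41 per group

Cohen's d = |M₁ − M₂| / SD_pooled = |78.6 − 76.2| / 3.7 = 2.4 / 3.7 = 0.649.
For two independent groups with equal n: n = 2·((z_{α/2} + z_β) / d)².
z_{α/2} + z_β = 1.645 + 1.282 = 2.927.
n = 2 × (2.927 / 0.649)² = 2 × 4.510² = 2 × 20.34 = 40.7.
Round up to the next whole participant.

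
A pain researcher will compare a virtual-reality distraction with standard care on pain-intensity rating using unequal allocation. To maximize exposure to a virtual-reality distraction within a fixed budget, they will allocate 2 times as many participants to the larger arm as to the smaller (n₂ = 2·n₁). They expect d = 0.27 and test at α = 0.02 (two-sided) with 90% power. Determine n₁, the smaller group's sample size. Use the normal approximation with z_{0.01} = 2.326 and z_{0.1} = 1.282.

With allocation ratio k = n₂/n₁ = 2, Var(x̄₁−x̄₂) = σ²(1/n₁ + 1/(k·n₁)) = σ²·(k+1)/(k·n₁).
So n₁ = (1 + 1/k)·((z_{α/2} + z_β)/d)² = 1.500 × (3.608/0.27)².
n₁ = 1.500 × 178.57 = 267.9.
Round up: n₁ = 268, giving n₂ = 2 × 268 = 536.

n₁ = 268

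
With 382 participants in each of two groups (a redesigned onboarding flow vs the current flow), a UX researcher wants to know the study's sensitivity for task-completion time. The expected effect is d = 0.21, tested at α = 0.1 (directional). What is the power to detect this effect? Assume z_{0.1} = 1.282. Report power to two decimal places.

For two equal groups, power = Φ(d·√(n/2) − z_{α}).
d·√(n/2) = 0.21 × √(382/2) = 0.21 × 13.820 = 2.902.
z_β = 2.902 − 1.282 = 1.620.
Power = Φ(1.620) = 0.947.

power ≈ 0.95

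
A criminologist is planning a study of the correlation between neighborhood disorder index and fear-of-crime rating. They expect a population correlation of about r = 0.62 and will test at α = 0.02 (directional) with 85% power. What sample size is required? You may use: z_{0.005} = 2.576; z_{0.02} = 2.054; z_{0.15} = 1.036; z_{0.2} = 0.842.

n = 22

Fisher's z: C = ½·ln((1+r)/(1−r)) = ½·ln(4.2632) = 0.7250.
n = ((z_{α} + z_β)/C)² + 3.
(2.054 + 1.036) / 0.7250 = 3.090 / 0.7250 = 4.262.
n = 4.262² + 3 = 18.17 + 3 = 21.2.
Round up.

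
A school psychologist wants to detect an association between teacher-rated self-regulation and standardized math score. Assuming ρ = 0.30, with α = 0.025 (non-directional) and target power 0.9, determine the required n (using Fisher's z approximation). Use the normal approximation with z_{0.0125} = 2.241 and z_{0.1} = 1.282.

n = 133

Fisher's z: C = ½·ln((1+r)/(1−r)) = ½·ln(1.8571) = 0.3095.
n = ((z_{α/2} + z_β)/C)² + 3.
(2.241 + 1.282) / 0.3095 = 3.523 / 0.3095 = 11.383.
n = 11.383² + 3 = 129.57 + 3 = 132.6.
Round up.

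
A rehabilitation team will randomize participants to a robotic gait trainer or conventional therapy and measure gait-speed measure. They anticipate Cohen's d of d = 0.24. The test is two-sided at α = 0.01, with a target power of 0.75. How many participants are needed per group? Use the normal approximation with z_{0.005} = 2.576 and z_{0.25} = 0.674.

n = 367 per group

For two independent groups with equal n: n = 2·((z_{α/2} + z_β) / d)².
z_{α/2} + z_β = 2.576 + 0.674 = 3.250.
n = 2 × (3.250 / 0.24)² = 2 × 13.542² = 2 × 183.38 = 366.8.
Round up to the next whole participant.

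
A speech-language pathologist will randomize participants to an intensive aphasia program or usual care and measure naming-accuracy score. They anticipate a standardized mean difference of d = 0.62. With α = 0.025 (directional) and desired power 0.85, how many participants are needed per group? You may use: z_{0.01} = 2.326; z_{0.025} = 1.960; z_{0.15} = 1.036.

n = 47 per group

For two independent groups with equal n: n = 2·((z_{α} + z_β) / d)².
z_{α} + z_β = 1.960 + 1.036 = 2.996.
n = 2 × (2.996 / 0.62)² = 2 × 4.832² = 2 × 23.35 = 46.7.
Round up to the next whole participant.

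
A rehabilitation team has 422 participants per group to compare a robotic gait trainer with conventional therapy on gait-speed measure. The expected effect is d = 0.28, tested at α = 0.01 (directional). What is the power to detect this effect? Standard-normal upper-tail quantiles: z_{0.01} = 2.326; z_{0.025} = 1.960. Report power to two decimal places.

power ≈ 0.96

For two equal groups, power = Φ(d·√(n/2) − z_{α}).
d·√(n/2) = 0.28 × √(422/2) = 0.28 × 14.526 = 4.067.
z_β = 4.067 − 2.326 = 1.741.
Power = Φ(1.741) = 0.959.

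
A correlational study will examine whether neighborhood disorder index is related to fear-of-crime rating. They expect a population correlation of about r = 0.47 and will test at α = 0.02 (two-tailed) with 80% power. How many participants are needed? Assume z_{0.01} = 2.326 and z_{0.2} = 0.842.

n = 42

Fisher's z: C = ½·ln((1+r)/(1−r)) = ½·ln(2.7736) = 0.5101.
n = ((z_{α/2} + z_β)/C)² + 3.
(2.326 + 0.842) / 0.5101 = 3.168 / 0.5101 = 6.211.
n = 6.211² + 3 = 38.57 + 3 = 41.6.
Round up.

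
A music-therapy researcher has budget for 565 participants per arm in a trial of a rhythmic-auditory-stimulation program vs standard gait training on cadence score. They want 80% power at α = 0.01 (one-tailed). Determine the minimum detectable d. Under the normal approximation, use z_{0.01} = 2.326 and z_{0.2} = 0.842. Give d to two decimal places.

d_min ≈ 0.19

For two independent groups of n = 565 each: d_min = (z_{α} + z_β)·√(2/n).
z-sum = 2.326 + 0.842 = 3.168.
d_min = 3.168 × √(2/565) = 3.168 × 0.0595 = 0.188.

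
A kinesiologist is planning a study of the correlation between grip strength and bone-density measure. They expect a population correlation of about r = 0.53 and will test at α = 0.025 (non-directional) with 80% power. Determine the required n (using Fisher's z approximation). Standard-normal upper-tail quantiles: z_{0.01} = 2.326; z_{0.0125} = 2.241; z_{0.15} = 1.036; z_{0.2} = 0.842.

Fisher's z: C = ½·ln((1+r)/(1−r)) = ½·ln(3.2553) = 0.5901.
n = ((z_{α/2} + z_β)/C)² + 3.
(2.241 + 0.842) / 0.5901 = 3.083 / 0.5901 = 5.225.
n = 5.225² + 3 = 27.30 + 3 = 30.3.
Round up.

n = 31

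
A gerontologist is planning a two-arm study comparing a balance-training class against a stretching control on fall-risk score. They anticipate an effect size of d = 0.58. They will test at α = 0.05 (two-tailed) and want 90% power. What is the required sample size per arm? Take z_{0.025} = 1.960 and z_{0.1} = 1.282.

n = 63 per group

For two independent groups with equal n: n = 2·((z_{α/2} + z_β) / d)².
z_{α/2} + z_β = 1.960 + 1.282 = 3.242.
n = 2 × (3.242 / 0.58)² = 2 × 5.590² = 2 × 31.24 = 62.5.
Round up to the next whole participant.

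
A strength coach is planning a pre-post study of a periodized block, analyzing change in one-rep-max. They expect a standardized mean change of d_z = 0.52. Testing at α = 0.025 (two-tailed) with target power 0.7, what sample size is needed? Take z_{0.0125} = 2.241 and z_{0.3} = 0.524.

For a paired (one-sample on differences) test: n = ((z_{α/2} + z_β) / d)².
z_{α/2} + z_β = 2.241 + 0.524 = 2.765.
n = (2.765 / 0.52)² = 5.317² = 28.27.
Round up.

n = 29 pairs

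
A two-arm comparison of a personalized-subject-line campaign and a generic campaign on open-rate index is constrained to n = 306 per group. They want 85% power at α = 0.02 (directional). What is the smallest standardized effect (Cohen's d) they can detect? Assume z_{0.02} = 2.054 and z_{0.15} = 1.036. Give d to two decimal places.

d_min ≈ 0.25

For two independent groups of n = 306 each: d_min = (z_{α} + z_β)·√(2/n).
z-sum = 2.054 + 1.036 = 3.090.
d_min = 3.090 × √(2/306) = 3.090 × 0.0808 = 0.250.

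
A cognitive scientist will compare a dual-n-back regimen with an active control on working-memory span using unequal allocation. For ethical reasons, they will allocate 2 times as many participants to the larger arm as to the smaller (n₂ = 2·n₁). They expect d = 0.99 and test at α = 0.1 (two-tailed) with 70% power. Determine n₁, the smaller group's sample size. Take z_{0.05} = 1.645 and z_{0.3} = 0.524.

With allocation ratio k = n₂/n₁ = 2, Var(x̄₁−x̄₂) = σ²(1/n₁ + 1/(k·n₁)) = σ²·(k+1)/(k·n₁).
So n₁ = (1 + 1/k)·((z_{α/2} + z_β)/d)² = 1.500 × (2.169/0.99)².
n₁ = 1.500 × 4.80 = 7.2.
Round up: n₁ = 8, giving n₂ = 2 × 8 = 16.

n₁ = 8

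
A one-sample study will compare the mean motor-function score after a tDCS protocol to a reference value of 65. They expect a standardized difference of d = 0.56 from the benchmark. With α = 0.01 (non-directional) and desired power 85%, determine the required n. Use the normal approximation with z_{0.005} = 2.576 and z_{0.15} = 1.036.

For a one-sample test: n = ((z_{α/2} + z_β) / d)².
z_{α/2} + z_β = 2.576 + 1.036 = 3.612.
n = (3.612 / 0.56)² = 6.450² = 41.60.
Round up.

n = 42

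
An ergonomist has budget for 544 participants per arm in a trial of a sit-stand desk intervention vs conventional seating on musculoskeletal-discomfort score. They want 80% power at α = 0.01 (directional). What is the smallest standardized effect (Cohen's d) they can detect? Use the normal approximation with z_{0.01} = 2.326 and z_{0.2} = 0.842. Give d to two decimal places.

d_min ≈ 0.19

For two independent groups of n = 544 each: d_min = (z_{α} + z_β)·√(2/n).
z-sum = 2.326 + 0.842 = 3.168.
d_min = 3.168 × √(2/544) = 3.168 × 0.0606 = 0.192.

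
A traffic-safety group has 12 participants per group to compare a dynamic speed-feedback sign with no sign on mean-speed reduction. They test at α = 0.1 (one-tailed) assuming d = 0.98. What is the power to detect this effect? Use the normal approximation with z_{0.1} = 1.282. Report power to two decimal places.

For two equal groups, power = Φ(d·√(n/2) − z_{α}).
d·√(n/2) = 0.98 × √(12/2) = 0.98 × 2.449 = 2.400.
z_β = 2.400 − 1.282 = 1.118.
Power = Φ(1.118) = 0.868.

power ≈ 0.87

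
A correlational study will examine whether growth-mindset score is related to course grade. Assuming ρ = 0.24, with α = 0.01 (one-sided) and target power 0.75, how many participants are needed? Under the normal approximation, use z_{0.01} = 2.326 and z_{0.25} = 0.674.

n = 154

Fisher's z: C = ½·ln((1+r)/(1−r)) = ½·ln(1.6316) = 0.2448.
n = ((z_{α} + z_β)/C)² + 3.
(2.326 + 0.674) / 0.2448 = 3.000 / 0.2448 = 12.255.
n = 12.255² + 3 = 150.18 + 3 = 153.2.
Round up.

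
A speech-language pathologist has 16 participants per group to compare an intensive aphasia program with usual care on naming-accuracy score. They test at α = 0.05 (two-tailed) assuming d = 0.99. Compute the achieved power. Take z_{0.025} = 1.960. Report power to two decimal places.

For two equal groups, power = Φ(d·√(n/2) − z_{α/2}).
d·√(n/2) = 0.99 × √(16/2) = 0.99 × 2.828 = 2.800.
z_β = 2.800 − 1.960 = 0.840.
Power = Φ(0.840) = 0.800.

power ≈ 0.80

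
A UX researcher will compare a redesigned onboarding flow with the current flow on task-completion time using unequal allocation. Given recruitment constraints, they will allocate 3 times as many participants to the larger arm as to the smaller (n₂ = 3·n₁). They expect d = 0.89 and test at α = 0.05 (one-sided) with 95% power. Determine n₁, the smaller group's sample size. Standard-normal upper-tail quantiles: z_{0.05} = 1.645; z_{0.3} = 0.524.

n₁ = 19

With allocation ratio k = n₂/n₁ = 3, Var(x̄₁−x̄₂) = σ²(1/n₁ + 1/(k·n₁)) = σ²·(k+1)/(k·n₁).
So n₁ = (1 + 1/k)·((z_{α} + z_β)/d)² = 1.333 × (3.290/0.89)².
n₁ = 1.333 × 13.67 = 18.2.
Round up: n₁ = 19, giving n₂ = 3 × 19 = 57.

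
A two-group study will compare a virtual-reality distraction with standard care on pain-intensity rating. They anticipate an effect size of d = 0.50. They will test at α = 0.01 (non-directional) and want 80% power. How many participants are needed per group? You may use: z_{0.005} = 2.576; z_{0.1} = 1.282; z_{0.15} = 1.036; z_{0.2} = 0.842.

For two independent groups with equal n: n = 2·((z_{α/2} + z_β) / d)².
z_{α/2} + z_β = 2.576 + 0.842 = 3.418.
n = 2 × (3.418 / 0.50)² = 2 × 6.836² = 2 × 46.73 = 93.5.
Round up to the next whole participant.

n = 94 per group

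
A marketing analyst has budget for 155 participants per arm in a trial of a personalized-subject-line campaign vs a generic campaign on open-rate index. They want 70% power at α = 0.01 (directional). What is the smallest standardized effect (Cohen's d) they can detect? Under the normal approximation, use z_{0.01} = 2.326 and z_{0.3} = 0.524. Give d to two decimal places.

For two independent groups of n = 155 each: d_min = (z_{α} + z_β)·√(2/n).
z-sum = 2.326 + 0.524 = 2.850.
d_min = 2.850 × √(2/155) = 2.850 × 0.1136 = 0.324.

d_min ≈ 0.32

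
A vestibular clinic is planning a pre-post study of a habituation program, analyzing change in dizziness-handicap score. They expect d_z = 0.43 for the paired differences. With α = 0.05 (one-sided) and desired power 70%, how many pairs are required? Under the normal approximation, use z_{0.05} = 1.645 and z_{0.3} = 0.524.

For a paired (one-sample on differences) test: n = ((z_{α} + z_β) / d)².
z_{α} + z_β = 1.645 + 0.524 = 2.169.
n = (2.169 / 0.43)² = 5.044² = 25.44.
Round up.

n = 26 pairs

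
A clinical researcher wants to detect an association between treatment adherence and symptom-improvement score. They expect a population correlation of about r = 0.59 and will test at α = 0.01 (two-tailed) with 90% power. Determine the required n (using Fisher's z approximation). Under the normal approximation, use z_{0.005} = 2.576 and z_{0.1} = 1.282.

n = 36

Fisher's z: C = ½·ln((1+r)/(1−r)) = ½·ln(3.8780) = 0.6777.
n = ((z_{α/2} + z_β)/C)² + 3.
(2.576 + 1.282) / 0.6777 = 3.858 / 0.6777 = 5.693.
n = 5.693² + 3 = 32.41 + 3 = 35.4.
Round up.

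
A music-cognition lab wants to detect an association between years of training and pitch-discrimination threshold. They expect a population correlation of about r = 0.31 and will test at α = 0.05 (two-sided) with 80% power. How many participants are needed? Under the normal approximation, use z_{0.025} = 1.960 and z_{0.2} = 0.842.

Fisher's z: C = ½·ln((1+r)/(1−r)) = ½·ln(1.8986) = 0.3205.
n = ((z_{α/2} + z_β)/C)² + 3.
(1.960 + 0.842) / 0.3205 = 2.802 / 0.3205 = 8.743.
n = 8.743² + 3 = 76.43 + 3 = 79.4.
Round up.

n = 80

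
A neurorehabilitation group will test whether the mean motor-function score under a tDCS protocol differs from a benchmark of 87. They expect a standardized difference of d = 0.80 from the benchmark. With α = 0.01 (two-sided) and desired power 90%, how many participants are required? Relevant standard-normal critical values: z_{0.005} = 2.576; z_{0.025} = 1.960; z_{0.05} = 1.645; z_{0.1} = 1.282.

For a one-sample test: n = ((z_{α/2} + z_β) / d)².
z_{α/2} + z_β = 2.576 + 1.282 = 3.858.
n = (3.858 / 0.80)² = 4.822² = 23.26.
Round up.

n = 24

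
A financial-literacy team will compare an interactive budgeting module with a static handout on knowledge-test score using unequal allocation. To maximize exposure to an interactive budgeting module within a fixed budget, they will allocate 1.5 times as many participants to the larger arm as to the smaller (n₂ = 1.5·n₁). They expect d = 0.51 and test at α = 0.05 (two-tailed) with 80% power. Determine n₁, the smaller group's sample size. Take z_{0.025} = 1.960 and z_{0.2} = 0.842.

n₁ = 51

With allocation ratio k = n₂/n₁ = 1.5, Var(x̄₁−x̄₂) = σ²(1/n₁ + 1/(k·n₁)) = σ²·(k+1)/(k·n₁).
So n₁ = (1 + 1/k)·((z_{α/2} + z_β)/d)² = 1.667 × (2.802/0.51)².
n₁ = 1.667 × 30.19 = 50.3.
Round up: n₁ = 51, giving n₂ = ⌈1.5 × 51⌉ = ⌈76.5⌉ = 77.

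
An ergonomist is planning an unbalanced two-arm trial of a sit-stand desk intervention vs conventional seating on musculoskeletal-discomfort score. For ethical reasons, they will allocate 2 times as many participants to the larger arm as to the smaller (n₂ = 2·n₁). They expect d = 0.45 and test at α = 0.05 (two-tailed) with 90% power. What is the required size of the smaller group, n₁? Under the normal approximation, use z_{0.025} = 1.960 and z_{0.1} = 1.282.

n₁ = 78

With allocation ratio k = n₂/n₁ = 2, Var(x̄₁−x̄₂) = σ²(1/n₁ + 1/(k·n₁)) = σ²·(k+1)/(k·n₁).
So n₁ = (1 + 1/k)·((z_{α/2} + z_β)/d)² = 1.500 × (3.242/0.45)².
n₁ = 1.500 × 51.90 = 77.9.
Round up: n₁ = 78, giving n₂ = 2 × 78 = 156.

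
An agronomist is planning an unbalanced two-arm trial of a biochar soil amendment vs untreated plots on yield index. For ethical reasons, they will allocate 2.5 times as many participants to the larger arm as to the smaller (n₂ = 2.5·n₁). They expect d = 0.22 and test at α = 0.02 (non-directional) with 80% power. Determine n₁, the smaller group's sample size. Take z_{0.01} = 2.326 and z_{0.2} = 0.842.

n₁ = 291

With allocation ratio k = n₂/n₁ = 2.5, Var(x̄₁−x̄₂) = σ²(1/n₁ + 1/(k·n₁)) = σ²·(k+1)/(k·n₁).
So n₁ = (1 + 1/k)·((z_{α/2} + z_β)/d)² = 1.400 × (3.168/0.22)².
n₁ = 1.400 × 207.36 = 290.3.
Round up: n₁ = 291, giving n₂ = ⌈2.5 × 291⌉ = ⌈727.5⌉ = 728.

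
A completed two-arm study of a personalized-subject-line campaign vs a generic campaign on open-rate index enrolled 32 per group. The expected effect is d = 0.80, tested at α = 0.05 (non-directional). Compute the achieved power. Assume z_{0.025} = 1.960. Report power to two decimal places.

power ≈ 0.89

For two equal groups, power = Φ(d·√(n/2) − z_{α/2}).
d·√(n/2) = 0.80 × √(32/2) = 0.80 × 4.000 = 3.200.
z_β = 3.200 − 1.960 = 1.240.
Power = Φ(1.240) = 0.893.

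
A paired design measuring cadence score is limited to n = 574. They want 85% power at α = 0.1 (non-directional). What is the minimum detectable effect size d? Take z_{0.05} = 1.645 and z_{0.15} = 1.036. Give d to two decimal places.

d_min ≈ 0.11

For a single sample (or paired design) of n = 574: d_min = (z_{α/2} + z_β)/√n.
z-sum = 1.645 + 1.036 = 2.681.
d_min = 2.681 / √574 = 2.681 / 23.958 = 0.112.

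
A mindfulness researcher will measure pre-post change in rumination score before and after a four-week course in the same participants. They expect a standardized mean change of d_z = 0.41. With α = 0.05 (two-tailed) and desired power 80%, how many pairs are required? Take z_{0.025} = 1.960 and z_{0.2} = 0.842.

For a paired (one-sample on differences) test: n = ((z_{α/2} + z_β) / d)².
z_{α/2} + z_β = 1.960 + 0.842 = 2.802.
n = (2.802 / 0.41)² = 6.834² = 46.71.
Round up.

n = 47 pairs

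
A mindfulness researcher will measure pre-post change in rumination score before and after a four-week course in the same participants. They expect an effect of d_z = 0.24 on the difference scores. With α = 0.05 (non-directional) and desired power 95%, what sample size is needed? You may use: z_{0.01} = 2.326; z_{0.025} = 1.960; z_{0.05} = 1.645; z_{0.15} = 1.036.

For a paired (one-sample on differences) test: n = ((z_{α/2} + z_β) / d)².
z_{α/2} + z_β = 1.960 + 1.645 = 3.605.
n = (3.605 / 0.24)² = 15.021² = 225.63.
Round up.

n = 226 pairs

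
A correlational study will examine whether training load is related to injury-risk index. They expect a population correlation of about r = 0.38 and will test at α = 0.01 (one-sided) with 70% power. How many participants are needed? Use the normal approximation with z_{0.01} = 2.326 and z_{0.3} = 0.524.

n = 54

Fisher's z: C = ½·ln((1+r)/(1−r)) = ½·ln(2.2258) = 0.4001.
n = ((z_{α} + z_β)/C)² + 3.
(2.326 + 0.524) / 0.4001 = 2.850 / 0.4001 = 7.123.
n = 7.123² + 3 = 50.74 + 3 = 53.7.
Round up.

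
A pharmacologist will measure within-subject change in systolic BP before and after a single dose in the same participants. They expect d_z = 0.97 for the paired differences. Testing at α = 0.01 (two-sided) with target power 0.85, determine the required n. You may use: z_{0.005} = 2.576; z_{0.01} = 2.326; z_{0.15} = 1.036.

n = 14 pairs

For a paired (one-sample on differences) test: n = ((z_{α/2} + z_β) / d)².
z_{α/2} + z_β = 2.576 + 1.036 = 3.612.
n = (3.612 / 0.97)² = 3.724² = 13.87.
Round up.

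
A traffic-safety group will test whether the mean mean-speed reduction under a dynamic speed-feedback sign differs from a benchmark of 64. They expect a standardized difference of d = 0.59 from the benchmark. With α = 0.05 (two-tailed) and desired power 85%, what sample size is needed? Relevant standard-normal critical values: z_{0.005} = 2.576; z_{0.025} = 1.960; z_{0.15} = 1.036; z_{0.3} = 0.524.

n = 26

For a one-sample test: n = ((z_{α/2} + z_β) / d)².
z_{α/2} + z_β = 1.960 + 1.036 = 2.996.
n = (2.996 / 0.59)² = 5.078² = 25.79.
Round up.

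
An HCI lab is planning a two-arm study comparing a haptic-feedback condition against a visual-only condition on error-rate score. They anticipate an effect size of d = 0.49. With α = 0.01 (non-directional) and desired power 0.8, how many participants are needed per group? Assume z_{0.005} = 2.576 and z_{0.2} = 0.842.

For two independent groups with equal n: n = 2·((z_{α/2} + z_β) / d)².
z_{α/2} + z_β = 2.576 + 0.842 = 3.418.
n = 2 × (3.418 / 0.49)² = 2 × 6.976² = 2 × 48.66 = 97.3.
Round up to the next whole participant.

n = 98 per group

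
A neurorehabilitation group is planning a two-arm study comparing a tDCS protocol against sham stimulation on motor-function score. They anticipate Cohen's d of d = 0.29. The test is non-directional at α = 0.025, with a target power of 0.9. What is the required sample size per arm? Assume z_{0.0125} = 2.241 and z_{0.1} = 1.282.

For two independent groups with equal n: n = 2·((z_{α/2} + z_β) / d)².
z_{α/2} + z_β = 2.241 + 1.282 = 3.523.
n = 2 × (3.523 / 0.29)² = 2 × 12.148² = 2 × 147.58 = 295.2.
Round up to the next whole participant.

n = 296 per group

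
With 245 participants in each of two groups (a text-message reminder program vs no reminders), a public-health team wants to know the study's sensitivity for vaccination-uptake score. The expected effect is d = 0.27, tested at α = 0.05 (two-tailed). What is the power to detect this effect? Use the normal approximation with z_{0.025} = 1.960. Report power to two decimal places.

power ≈ 0.85

For two equal groups, power = Φ(d·√(n/2) − z_{α/2}).
d·√(n/2) = 0.27 × √(245/2) = 0.27 × 11.068 = 2.988.
z_β = 2.988 − 1.960 = 1.028.
Power = Φ(1.028) = 0.848.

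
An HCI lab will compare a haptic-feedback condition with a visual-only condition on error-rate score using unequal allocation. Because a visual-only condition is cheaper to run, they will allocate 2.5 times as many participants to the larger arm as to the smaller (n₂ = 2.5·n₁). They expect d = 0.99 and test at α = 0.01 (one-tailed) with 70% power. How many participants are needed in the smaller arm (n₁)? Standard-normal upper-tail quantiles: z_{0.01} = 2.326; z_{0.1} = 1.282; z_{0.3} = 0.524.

n₁ = 12

With allocation ratio k = n₂/n₁ = 2.5, Var(x̄₁−x̄₂) = σ²(1/n₁ + 1/(k·n₁)) = σ²·(k+1)/(k·n₁).
So n₁ = (1 + 1/k)·((z_{α} + z_β)/d)² = 1.400 × (2.850/0.99)².
n₁ = 1.400 × 8.29 = 11.6.
Round up: n₁ = 12, giving n₂ = 2.5 × 12 = 30.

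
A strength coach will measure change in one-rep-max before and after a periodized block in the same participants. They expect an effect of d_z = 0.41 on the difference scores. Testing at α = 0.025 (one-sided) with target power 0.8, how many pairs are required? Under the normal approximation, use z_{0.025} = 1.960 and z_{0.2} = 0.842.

n = 47 pairs

For a paired (one-sample on differences) test: n = ((z_{α} + z_β) / d)².
z_{α} + z_β = 1.960 + 0.842 = 2.802.
n = (2.802 / 0.41)² = 6.834² = 46.71.
Round up.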